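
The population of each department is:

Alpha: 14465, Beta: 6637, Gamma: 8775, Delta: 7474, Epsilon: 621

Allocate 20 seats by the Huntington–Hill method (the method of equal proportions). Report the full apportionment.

With divisor 1948: modified quotas Alpha 7.426, Beta 3.407, Gamma 4.505, Delta 3.837, Epsilon 0.319.
Geometric-mean thresholds: Alpha √(7·8)=7.483, Beta √(3·4)=3.464, Gamma √(4·5)=4.472, Delta √(3·4)=3.464, Epsilon (min 1).
Each quota rounded against its threshold gives Alpha 7, Beta 3, Gamma 5, Delta 4, Epsilon 1 (total 20).

Alpha: 7; Beta: 3; Gamma: 5; Delta: 4; Epsilon: 1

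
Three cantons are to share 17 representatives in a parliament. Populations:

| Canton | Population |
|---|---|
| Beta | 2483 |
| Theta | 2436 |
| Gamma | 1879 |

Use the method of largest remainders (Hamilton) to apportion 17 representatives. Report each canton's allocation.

Standard divisor: 6798 ÷ 17 ≈ 399.882.
Standard quotas: Beta 6.209, Theta 6.092, Gamma 4.699.
Lower quotas: Beta 6, Theta 6, Gamma 4 (sum 16, leaving 1 seat).
Remainders in descending order: Gamma 0.699, Beta 0.209, Theta 0.092.
Largest remainder: Gamma receives the extra seat.

Beta=6, Theta=6, Gamma=5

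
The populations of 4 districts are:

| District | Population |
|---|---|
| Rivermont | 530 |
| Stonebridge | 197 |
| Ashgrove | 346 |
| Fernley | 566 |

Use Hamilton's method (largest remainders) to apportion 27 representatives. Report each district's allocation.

Total 1639; standard divisor 1639/27 ≈ 60.704.
Standard quotas: Rivermont 8.731, Stonebridge 3.245, Ashgrove 5.700, Fernley 9.324.
Lower quotas: Rivermont 8, Stonebridge 3, Ashgrove 5, Fernley 9 (sum 25, leaving 2 seats).
Remainders in descending order: Rivermont 0.731, Ashgrove 0.700, Fernley 0.324, Stonebridge 0.245.
Largest remainders: Rivermont, Ashgrove receive the extra seats.

Rivermont 9, Stonebridge 3, Ashgrove 6, Fernley 9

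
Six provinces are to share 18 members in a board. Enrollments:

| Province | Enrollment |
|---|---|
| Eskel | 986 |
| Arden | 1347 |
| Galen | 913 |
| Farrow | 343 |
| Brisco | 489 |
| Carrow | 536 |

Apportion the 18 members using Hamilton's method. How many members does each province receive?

Standard divisor: 4614 ÷ 18 ≈ 256.333.
Standard quotas: Eskel 3.847, Arden 5.255, Galen 3.562, Farrow 1.338, Brisco 1.908, Carrow 2.091.
Lower quotas: Eskel 3, Arden 5, Galen 3, Farrow 1, Brisco 1, Carrow 2 (sum 15, leaving 3 seats).
Remainders in descending order: Brisco 0.908, Eskel 0.847, Galen 0.562, Farrow 0.338, Arden 0.255, Carrow 0.091.
The surplus seats go to Brisco, Eskel, Galen.

Eskel 4; Arden 5; Galen 4; Farrow 1; Brisco 2; Carrow 2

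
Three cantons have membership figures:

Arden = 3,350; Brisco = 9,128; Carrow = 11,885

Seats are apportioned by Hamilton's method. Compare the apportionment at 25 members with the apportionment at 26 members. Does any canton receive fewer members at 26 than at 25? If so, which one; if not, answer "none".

Arden

At 25 seats: Arden 4, Brisco 9, Carrow 12.
At 26 seats: Arden 3, Brisco 10, Carrow 13.
Arden drops from 4 to 3.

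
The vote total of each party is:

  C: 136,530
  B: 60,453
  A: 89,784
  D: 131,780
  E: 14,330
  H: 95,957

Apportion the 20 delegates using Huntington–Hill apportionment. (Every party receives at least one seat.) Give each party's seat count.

With divisor 26809: modified quotas C 5.093, B 2.255, A 3.349, D 4.916, E 0.535, H 3.579.
Geometric-mean thresholds: C √(5·6)=5.477, B √(2·3)=2.449, A √(3·4)=3.464, D √(4·5)=4.472, E (min 1), H √(3·4)=3.464.
Each quota rounded against its threshold gives C 5, B 2, A 3, D 5, E 1, H 4 (total 20).

C=5, B=2, A=3, D=5, E=1, H=4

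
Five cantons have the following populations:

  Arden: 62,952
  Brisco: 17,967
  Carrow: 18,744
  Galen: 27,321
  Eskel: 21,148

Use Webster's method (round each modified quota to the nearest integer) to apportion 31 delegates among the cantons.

Standard divisor 148132/31 ≈ 4778.452; standard quotas: Arden 13.174, Brisco 3.760, Carrow 3.923, Galen 5.718, Eskel 4.426.
Rounding to the nearest integer gives Arden 13, Brisco 4, Carrow 4, Galen 6, Eskel 4 — total 31, matching the house size, so no adjustment is needed.

Arden 13; Brisco 4; Carrow 4; Galen 6; Eskel 4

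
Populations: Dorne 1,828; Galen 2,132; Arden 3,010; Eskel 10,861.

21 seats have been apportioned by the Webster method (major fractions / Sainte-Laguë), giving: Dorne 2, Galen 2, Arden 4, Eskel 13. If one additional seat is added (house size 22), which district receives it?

Galen

Priority for the next seat is population ÷ (current seats + 0.5).
Priorities: Dorne 731.200, Galen 852.800, Arden 668.889, Eskel 804.519.
Highest priority: Galen.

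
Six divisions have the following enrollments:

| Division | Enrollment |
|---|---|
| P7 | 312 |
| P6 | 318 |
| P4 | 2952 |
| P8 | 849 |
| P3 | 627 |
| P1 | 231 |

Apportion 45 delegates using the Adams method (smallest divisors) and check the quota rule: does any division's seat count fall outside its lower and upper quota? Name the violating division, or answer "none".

Standard quotas: P7 2.655, P6 2.706, P4 25.116, P8 7.223, P3 5.335, P1 1.965.
Adams allocation: P7 3, P6 3, P4 24, P8 7, P3 6, P1 2.
P4 has quota 25.116 (lower 25, upper 26) but receives 24 — outside the quota interval.

P4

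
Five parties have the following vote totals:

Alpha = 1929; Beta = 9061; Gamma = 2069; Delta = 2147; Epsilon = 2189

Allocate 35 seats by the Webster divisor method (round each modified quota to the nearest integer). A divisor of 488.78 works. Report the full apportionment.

Alpha: 4, Beta: 19, Gamma: 4, Delta: 4, Epsilon: 4

With modified divisor 488.78: modified quotas Alpha 3.947, Beta 18.538, Gamma 4.233, Delta 4.393, Epsilon 4.478.
Rounding to the nearest integer: Alpha 4, Beta 19, Gamma 4, Delta 4, Epsilon 4 (total 35).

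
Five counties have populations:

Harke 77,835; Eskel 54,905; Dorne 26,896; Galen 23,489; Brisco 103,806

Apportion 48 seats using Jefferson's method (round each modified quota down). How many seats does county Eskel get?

9

Standard divisor 286931/48 ≈ 5977.729; standard quotas: Harke 13.021, Eskel 9.185, Dorne 4.499, Galen 3.929, Brisco 17.365.
Rounding down gives 13, 9, 4, 3, 17 = 46 seats, so the divisor must be adjusted.
With modified divisor 5700: modified quotas Harke 13.655, Eskel 9.632, Dorne 4.719, Galen 4.121, Brisco 18.212.
Rounding down: Harke 13, Eskel 9, Dorne 4, Galen 4, Brisco 18 (total 48).
Eskel receives 9.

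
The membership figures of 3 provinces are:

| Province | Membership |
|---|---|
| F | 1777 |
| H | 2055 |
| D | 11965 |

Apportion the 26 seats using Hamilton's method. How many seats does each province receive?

F: 3, H: 3, D: 20

Standard divisor: 15797 ÷ 26 ≈ 607.577.
Standard quotas: F 2.9247, H 3.3823, D 19.6930.
Lower quotas: F 2, H 3, D 19 (sum 24, leaving 2 seats).
Remainders in descending order: F 0.9247, D 0.6930, H 0.3823.
The surplus seats go to F, D.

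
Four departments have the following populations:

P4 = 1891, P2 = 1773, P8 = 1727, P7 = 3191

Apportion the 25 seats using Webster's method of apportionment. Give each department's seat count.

Standard divisor 8582/25 ≈ 343.28; standard quotas: P4 5.509, P2 5.165, P8 5.031, P7 9.296.
Rounding to the nearest integer gives P4 6, P2 5, P8 5, P7 9 — total 25, matching the house size, so no adjustment is needed.

P4: 6, P2: 5, P8: 5, P7: 9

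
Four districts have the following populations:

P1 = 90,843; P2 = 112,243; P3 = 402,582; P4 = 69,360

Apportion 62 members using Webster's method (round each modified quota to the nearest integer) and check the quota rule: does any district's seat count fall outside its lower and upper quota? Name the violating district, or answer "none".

P3

Standard quotas: P1 8.344, P2 10.309, P3 36.976, P4 6.371.
Webster allocation: P1 8, P2 10, P3 38, P4 6.
P3 has quota 36.976 (lower 36, upper 37) but receives 38 — outside the quota interval.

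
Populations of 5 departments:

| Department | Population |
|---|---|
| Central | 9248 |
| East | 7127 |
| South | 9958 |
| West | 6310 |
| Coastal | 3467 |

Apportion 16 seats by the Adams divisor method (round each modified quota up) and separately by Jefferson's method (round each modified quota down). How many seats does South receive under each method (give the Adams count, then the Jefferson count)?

Adams: Central 4, East 3, South 4, West 3, Coastal 2.
Jefferson: Central 4, East 3, South 5, West 3, Coastal 1.
South gets 4 under Adams and 5 under Jefferson.

4 and 5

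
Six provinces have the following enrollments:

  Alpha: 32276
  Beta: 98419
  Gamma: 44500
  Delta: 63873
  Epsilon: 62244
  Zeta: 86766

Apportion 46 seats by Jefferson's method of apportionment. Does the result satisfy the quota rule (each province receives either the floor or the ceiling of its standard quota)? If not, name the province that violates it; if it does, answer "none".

none

Standard quotas: Alpha 3.826, Beta 11.666, Gamma 5.275, Delta 7.571, Epsilon 7.378, Zeta 10.285.
Jefferson allocation: Alpha 4, Beta 12, Gamma 5, Delta 8, Epsilon 7, Zeta 10.
Every allocation lies between the lower and upper quota.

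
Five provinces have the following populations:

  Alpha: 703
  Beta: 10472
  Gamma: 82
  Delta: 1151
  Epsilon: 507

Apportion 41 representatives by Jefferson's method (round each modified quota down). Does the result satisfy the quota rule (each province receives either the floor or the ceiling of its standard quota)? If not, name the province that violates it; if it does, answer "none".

Beta

Standard quotas: Alpha 2.232, Beta 33.244, Gamma 0.260, Delta 3.654, Epsilon 1.610.
Jefferson allocation: Alpha 2, Beta 35, Gamma 0, Delta 3, Epsilon 1.
Beta has quota 33.244 (lower 33, upper 34) but receives 35 — outside the quota interval.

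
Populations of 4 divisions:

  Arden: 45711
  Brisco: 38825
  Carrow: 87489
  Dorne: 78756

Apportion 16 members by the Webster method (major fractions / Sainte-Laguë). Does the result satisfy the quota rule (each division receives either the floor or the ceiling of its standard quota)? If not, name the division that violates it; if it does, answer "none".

Standard quotas: Arden 2.916, Brisco 2.477, Carrow 5.582, Dorne 5.025.
Webster allocation: Arden 3, Brisco 2, Carrow 6, Dorne 5.
Every allocation lies between the lower and upper quota.

none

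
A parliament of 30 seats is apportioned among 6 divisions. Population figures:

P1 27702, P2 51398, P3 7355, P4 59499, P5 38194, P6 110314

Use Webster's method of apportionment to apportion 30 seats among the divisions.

P1 3, P2 5, P3 1, P4 6, P5 4, P6 11

Standard divisor 294462/30 ≈ 9815.4; standard quotas: P1 2.822, P2 5.236, P3 0.749, P4 6.062, P5 3.891, P6 11.239.
Rounding to the nearest integer gives P1 3, P2 5, P3 1, P4 6, P5 4, P6 11 — total 30, matching the house size, so no adjustment is needed.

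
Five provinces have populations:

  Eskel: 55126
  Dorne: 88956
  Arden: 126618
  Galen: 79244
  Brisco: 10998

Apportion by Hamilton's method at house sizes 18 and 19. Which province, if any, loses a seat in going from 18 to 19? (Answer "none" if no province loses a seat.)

At 18 seats: Eskel 3, Dorne 4, Arden 6, Galen 4, Brisco 1.
At 19 seats: Eskel 3, Dorne 5, Arden 7, Galen 4, Brisco 0.
Brisco drops from 1 to 0.

Brisco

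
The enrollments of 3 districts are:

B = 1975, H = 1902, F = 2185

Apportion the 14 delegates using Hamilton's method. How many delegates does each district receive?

The standard divisor is 6062/14 = 433.
Standard quotas: B 4.561, H 4.393, F 5.046.
Lower quotas: B 4, H 4, F 5 (sum 13, leaving 1 seat).
Remainders in descending order: B 0.561, H 0.393, F 0.046.
Largest remainder: B receives the extra seat.

B 5, H 4, F 5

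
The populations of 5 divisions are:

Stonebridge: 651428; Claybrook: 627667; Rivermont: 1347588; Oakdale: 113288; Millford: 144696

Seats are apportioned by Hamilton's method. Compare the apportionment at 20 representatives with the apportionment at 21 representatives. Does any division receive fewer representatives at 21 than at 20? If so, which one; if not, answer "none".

At 20 seats: Stonebridge 5, Claybrook 4, Rivermont 9, Oakdale 1, Millford 1.
At 21 seats: Stonebridge 5, Claybrook 4, Rivermont 10, Oakdale 1, Millford 1.
No division's allocation decreased.

none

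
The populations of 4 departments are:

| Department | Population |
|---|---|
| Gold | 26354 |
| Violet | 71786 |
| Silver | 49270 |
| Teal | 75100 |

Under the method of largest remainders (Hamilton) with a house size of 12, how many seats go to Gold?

1

The standard divisor is 222510/12 ≈ 18542.5.
Standard quotas: Gold 1.4213, Violet 3.8714, Silver 2.6571, Teal 4.0502.
Lower quotas: Gold 1, Violet 3, Silver 2, Teal 4 (sum 10, leaving 2 seats).
Remainders in descending order: Violet 0.8714, Silver 0.6571, Gold 0.4213, Teal 0.0502.
Largest remainders: Violet, Silver receive the extra seats.
Gold receives 1.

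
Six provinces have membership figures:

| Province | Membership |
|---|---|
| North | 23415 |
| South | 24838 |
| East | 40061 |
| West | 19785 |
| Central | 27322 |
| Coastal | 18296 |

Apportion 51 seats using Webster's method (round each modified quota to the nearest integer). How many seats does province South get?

8

Standard divisor 153717/51 ≈ 3014.059; standard quotas: North 7.769, South 8.241, East 13.291, West 6.564, Central 9.065, Coastal 6.070.
Rounding to the nearest integer gives North 8, South 8, East 13, West 7, Central 9, Coastal 6 — total 51, matching the house size, so no adjustment is needed.
South receives 8.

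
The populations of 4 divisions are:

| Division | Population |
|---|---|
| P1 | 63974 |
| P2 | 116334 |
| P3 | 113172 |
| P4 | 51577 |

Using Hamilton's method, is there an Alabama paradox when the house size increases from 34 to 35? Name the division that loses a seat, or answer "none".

At 34 seats: P1 6, P2 12, P3 11, P4 5.
At 35 seats: P1 7, P2 12, P3 11, P4 5.
No division's allocation decreased.

none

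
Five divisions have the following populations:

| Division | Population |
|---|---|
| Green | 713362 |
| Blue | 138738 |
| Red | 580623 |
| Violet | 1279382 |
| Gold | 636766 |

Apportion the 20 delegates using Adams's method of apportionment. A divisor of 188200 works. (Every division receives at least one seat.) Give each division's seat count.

With modified divisor 188200: modified quotas Green 3.790, Blue 0.737, Red 3.085, Violet 6.798, Gold 3.383.
Rounding up: Green 4, Blue 1, Red 4, Violet 7, Gold 4 (total 20).

Green=4, Blue=1, Red=4, Violet=7, Gold=4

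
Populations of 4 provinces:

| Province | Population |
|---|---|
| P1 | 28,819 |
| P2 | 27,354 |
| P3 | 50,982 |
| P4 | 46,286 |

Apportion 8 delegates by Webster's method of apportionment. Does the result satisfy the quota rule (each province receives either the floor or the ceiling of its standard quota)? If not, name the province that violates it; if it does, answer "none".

Standard quotas: P1 1.503, P2 1.426, P3 2.658, P4 2.413.
Webster allocation: P1 2, P2 1, P3 3, P4 2.
Every allocation lies between the lower and upper quota.

none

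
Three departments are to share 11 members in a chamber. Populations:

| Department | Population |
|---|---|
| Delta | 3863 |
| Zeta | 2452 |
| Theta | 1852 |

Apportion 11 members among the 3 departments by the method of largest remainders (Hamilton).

Delta: 5, Zeta: 3, Theta: 3

Total 8167; standard divisor 8167/11 ≈ 742.455.
Standard quotas: Delta 5.203, Zeta 3.303, Theta 2.494.
Lower quotas: Delta 5, Zeta 3, Theta 2 (sum 10, leaving 1 seat).
Remainders in descending order: Theta 0.494, Zeta 0.303, Delta 0.203.
The surplus seat goes to Theta.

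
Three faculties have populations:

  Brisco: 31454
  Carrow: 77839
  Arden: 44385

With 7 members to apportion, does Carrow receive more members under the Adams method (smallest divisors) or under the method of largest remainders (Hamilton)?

Adams: Brisco 2, Carrow 3, Arden 2.
Hamilton: Brisco 1, Carrow 4, Arden 2.
Carrow gets 3 under Adams and 4 under Hamilton.

Hamilton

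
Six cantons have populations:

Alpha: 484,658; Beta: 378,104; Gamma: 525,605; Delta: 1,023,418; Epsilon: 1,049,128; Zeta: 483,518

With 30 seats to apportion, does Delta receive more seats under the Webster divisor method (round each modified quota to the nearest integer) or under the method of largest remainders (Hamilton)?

Hamilton

Webster: Alpha 4, Beta 3, Gamma 4, Delta 7, Epsilon 8, Zeta 4.
Hamilton: Alpha 4, Beta 3, Gamma 4, Delta 8, Epsilon 8, Zeta 3.
Delta gets 7 under Webster and 8 under Hamilton.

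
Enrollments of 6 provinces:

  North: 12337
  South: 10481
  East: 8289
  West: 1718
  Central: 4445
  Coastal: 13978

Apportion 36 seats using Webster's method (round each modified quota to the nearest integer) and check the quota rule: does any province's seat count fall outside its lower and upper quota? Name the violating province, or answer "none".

Standard quotas: North 8.666, South 7.363, East 5.823, West 1.207, Central 3.122, Coastal 9.819.
Webster allocation: North 9, South 7, East 6, West 1, Central 3, Coastal 10.
Every allocation lies between the lower and upper quota.

none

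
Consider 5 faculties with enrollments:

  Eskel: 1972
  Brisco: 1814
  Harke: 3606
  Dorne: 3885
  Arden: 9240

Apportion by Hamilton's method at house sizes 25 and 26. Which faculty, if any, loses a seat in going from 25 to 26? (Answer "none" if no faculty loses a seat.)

At 25 seats: Eskel 3, Brisco 2, Harke 4, Dorne 5, Arden 11.
At 26 seats: Eskel 2, Brisco 2, Harke 5, Dorne 5, Arden 12.
Eskel drops from 3 to 2.

Eskel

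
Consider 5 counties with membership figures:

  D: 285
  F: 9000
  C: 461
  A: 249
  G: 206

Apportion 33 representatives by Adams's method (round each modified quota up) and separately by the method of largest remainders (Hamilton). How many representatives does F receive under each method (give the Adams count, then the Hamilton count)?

28 and 29

Adams: D 1, F 28, C 2, A 1, G 1.
Hamilton: D 1, F 29, C 1, A 1, G 1.
F gets 28 under Adams and 29 under Hamilton.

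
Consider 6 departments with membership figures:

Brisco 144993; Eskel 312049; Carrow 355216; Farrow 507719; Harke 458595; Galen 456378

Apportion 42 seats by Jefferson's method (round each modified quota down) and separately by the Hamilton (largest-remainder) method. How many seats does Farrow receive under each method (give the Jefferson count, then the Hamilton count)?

Jefferson: Brisco 2, Eskel 6, Carrow 7, Farrow 10, Harke 9, Galen 8.
Hamilton: Brisco 3, Eskel 6, Carrow 7, Farrow 9, Harke 9, Galen 8.
Farrow gets 10 under Jefferson and 9 under Hamilton.

10 and 9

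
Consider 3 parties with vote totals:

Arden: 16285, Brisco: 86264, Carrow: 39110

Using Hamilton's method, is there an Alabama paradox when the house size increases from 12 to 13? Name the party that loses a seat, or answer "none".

Arden

At 12 seats: Arden 2, Brisco 7, Carrow 3.
At 13 seats: Arden 1, Brisco 8, Carrow 4.
Arden drops from 2 to 1.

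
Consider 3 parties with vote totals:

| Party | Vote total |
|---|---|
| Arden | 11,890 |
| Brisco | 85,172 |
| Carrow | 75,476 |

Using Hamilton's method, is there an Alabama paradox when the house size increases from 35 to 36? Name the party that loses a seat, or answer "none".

Arden

At 35 seats: Arden 3, Brisco 17, Carrow 15.
At 36 seats: Arden 2, Brisco 18, Carrow 16.
Arden drops from 3 to 2.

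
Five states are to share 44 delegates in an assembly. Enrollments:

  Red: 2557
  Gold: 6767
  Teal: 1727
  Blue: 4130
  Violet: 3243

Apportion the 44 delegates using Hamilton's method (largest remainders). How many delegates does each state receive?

The standard divisor is 18424/44 ≈ 418.727.
Standard quotas: Red 6.1066, Gold 16.1609, Teal 4.1244, Blue 9.8632, Violet 7.7449.
Lower quotas: Red 6, Gold 16, Teal 4, Blue 9, Violet 7 (sum 42, leaving 2 seats).
Remainders in descending order: Blue 0.8632, Violet 0.7449, Gold 0.1609, Teal 0.1244, Red 0.1066.
The surplus seats go to Blue, Violet.

Red 6; Gold 16; Teal 4; Blue 10; Violet 8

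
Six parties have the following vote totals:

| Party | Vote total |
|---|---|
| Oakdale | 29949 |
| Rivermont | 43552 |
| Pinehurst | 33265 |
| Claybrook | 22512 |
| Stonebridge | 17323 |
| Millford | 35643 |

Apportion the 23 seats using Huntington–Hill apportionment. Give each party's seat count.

With divisor 7961: modified quotas Oakdale 3.762, Rivermont 5.471, Pinehurst 4.178, Claybrook 2.828, Stonebridge 2.176, Millford 4.477.
Geometric-mean thresholds: Oakdale √(3·4)=3.464, Rivermont √(5·6)=5.477, Pinehurst √(4·5)=4.472, Claybrook √(2·3)=2.449, Stonebridge √(2·3)=2.449, Millford √(4·5)=4.472.
Each quota rounded against its threshold gives Oakdale 4, Rivermont 5, Pinehurst 4, Claybrook 3, Stonebridge 2, Millford 5 (total 23).

Oakdale: 4; Rivermont: 5; Pinehurst: 4; Claybrook: 3; Stonebridge: 2; Millford: 5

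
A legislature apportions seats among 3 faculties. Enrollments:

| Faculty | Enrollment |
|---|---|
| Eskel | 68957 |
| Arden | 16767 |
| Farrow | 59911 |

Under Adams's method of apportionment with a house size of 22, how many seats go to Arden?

Standard divisor 145635/22 ≈ 6619.773; standard quotas: Eskel 10.417, Arden 2.533, Farrow 9.050.
Rounding up gives 11, 3, 10 = 24 seats, so the divisor must be adjusted.
With modified divisor 7200: modified quotas Eskel 9.577, Arden 2.329, Farrow 8.321.
Rounding up: Eskel 10, Arden 3, Farrow 9 (total 22).
Arden receives 3.

3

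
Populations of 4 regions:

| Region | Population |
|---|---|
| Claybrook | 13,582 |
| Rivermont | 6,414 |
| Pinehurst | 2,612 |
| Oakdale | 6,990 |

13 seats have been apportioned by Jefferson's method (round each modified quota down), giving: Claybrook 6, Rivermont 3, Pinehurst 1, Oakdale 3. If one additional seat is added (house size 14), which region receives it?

Claybrook

Priority for the next seat is population ÷ (current seats + 1).
Priorities: Claybrook 1940.286, Rivermont 1603.500, Pinehurst 1306.000, Oakdale 1747.500.
Highest priority: Claybrook.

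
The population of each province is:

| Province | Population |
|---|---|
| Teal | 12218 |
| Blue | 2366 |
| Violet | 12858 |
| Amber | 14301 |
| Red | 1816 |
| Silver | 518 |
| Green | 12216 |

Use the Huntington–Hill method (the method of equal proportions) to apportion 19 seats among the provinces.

With divisor 3362: modified quotas Teal 3.634, Blue 0.704, Violet 3.825, Amber 4.254, Red 0.540, Silver 0.154, Green 3.634.
Geometric-mean thresholds: Teal √(3·4)=3.464, Blue (min 1), Violet √(3·4)=3.464, Amber √(4·5)=4.472, Red (min 1), Silver (min 1), Green √(3·4)=3.464.
Each quota rounded against its threshold gives Teal 4, Blue 1, Violet 4, Amber 4, Red 1, Silver 1, Green 4 (total 19).

Teal: 4; Blue: 1; Violet: 4; Amber: 4; Red: 1; Silver: 1; Green: 4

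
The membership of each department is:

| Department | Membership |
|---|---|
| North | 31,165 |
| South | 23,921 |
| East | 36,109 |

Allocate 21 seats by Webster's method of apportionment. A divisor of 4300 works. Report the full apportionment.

With modified divisor 4300: modified quotas North 7.248, South 5.563, East 8.397.
Rounding to the nearest integer: North 7, South 6, East 8 (total 21).

North=7; South=6; East=8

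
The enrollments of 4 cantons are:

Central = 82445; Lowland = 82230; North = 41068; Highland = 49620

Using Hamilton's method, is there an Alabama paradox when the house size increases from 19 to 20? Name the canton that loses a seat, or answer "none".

At 19 seats: Central 6, Lowland 6, North 3, Highland 4.
At 20 seats: Central 7, Lowland 6, North 3, Highland 4.
No canton's allocation decreased.

none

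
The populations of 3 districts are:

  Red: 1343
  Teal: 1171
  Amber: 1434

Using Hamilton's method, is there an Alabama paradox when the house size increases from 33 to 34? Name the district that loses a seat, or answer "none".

none

At 33 seats: Red 11, Teal 10, Amber 12.
At 34 seats: Red 12, Teal 10, Amber 12.
No district's allocation decreased.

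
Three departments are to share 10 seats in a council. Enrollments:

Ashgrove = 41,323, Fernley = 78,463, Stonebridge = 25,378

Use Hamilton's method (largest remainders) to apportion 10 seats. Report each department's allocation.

Ashgrove=3, Fernley=5, Stonebridge=2

Standard divisor: 145164 ÷ 10 ≈ 14516.4.
Standard quotas: Ashgrove 2.8466, Fernley 5.4051, Stonebridge 1.7482.
Lower quotas: Ashgrove 2, Fernley 5, Stonebridge 1 (sum 8, leaving 2 seats).
Remainders in descending order: Ashgrove 0.8466, Stonebridge 0.7482, Fernley 0.4051.
Largest remainders: Ashgrove, Stonebridge receive the extra seats.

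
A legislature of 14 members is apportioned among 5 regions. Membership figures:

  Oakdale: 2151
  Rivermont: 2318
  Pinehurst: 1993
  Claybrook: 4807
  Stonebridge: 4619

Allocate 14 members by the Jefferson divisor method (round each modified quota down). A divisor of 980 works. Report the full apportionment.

Oakdale 2, Rivermont 2, Pinehurst 2, Claybrook 4, Stonebridge 4

With modified divisor 980: modified quotas Oakdale 2.195, Rivermont 2.365, Pinehurst 2.034, Claybrook 4.905, Stonebridge 4.713.
Rounding down: Oakdale 2, Rivermont 2, Pinehurst 2, Claybrook 4, Stonebridge 4 (total 14).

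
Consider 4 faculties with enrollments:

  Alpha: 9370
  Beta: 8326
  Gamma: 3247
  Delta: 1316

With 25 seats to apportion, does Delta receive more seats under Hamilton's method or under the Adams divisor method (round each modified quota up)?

Hamilton: Alpha 11, Beta 9, Gamma 4, Delta 1.
Adams: Alpha 10, Beta 9, Gamma 4, Delta 2.
Delta gets 1 under Hamilton and 2 under Adams.

Adams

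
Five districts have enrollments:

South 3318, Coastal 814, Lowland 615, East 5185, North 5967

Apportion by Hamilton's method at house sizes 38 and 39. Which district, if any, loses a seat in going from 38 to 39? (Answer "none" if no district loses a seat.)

At 38 seats: South 8, Coastal 2, Lowland 2, East 12, North 14.
At 39 seats: South 8, Coastal 2, Lowland 1, East 13, North 15.
Lowland drops from 2 to 1.

Lowland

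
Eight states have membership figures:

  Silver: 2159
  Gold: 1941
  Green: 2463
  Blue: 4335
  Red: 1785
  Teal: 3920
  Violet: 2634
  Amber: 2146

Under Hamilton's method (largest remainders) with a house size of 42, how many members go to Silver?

4

Total 21383; standard divisor 21383/42 ≈ 509.119.
Standard quotas: Silver 4.241, Gold 3.812, Green 4.838, Blue 8.515, Red 3.506, Teal 7.700, Violet 5.174, Amber 4.215.
Lower quotas: Silver 4, Gold 3, Green 4, Blue 8, Red 3, Teal 7, Violet 5, Amber 4 (sum 38, leaving 4 seats).
Remainders in descending order: Green 0.838, Gold 0.812, Teal 0.700, Blue 0.515, Red 0.506, Silver 0.241, Amber 0.215, Violet 0.174.
The surplus seats go to Green, Gold, Teal, Blue.
Silver receives 4.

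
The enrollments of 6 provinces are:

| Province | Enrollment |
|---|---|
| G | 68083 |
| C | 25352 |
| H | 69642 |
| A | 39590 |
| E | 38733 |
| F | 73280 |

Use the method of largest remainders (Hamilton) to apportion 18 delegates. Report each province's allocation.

G: 4, C: 2, H: 4, A: 2, E: 2, F: 4

Standard divisor: 314680 ÷ 18 ≈ 17482.222.
Standard quotas: G 3.8944, C 1.4502, H 3.9836, A 2.2646, E 2.2156, F 4.1917.
Lower quotas: G 3, C 1, H 3, A 2, E 2, F 4 (sum 15, leaving 3 seats).
Remainders in descending order: H 0.9836, G 0.8944, C 0.4502, A 0.2646, E 0.2156, F 0.1917.
The surplus seats go to H, G, C.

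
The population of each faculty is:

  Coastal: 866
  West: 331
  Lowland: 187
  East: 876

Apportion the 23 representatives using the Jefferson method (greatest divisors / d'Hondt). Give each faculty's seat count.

Coastal: 9, West: 3, Lowland: 2, East: 9

Standard divisor 2260/23 ≈ 98.261; standard quotas: Coastal 8.813, West 3.369, Lowland 1.903, East 8.915.
Rounding down gives 8, 3, 1, 8 = 20 seats, so the divisor must be adjusted.
With modified divisor 90: modified quotas Coastal 9.622, West 3.678, Lowland 2.078, East 9.733.
Rounding down: Coastal 9, West 3, Lowland 2, East 9 (total 23).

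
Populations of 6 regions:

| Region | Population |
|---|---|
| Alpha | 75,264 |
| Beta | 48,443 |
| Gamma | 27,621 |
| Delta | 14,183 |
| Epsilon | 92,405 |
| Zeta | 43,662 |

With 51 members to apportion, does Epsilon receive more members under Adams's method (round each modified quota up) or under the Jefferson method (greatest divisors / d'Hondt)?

Adams: Alpha 13, Beta 8, Gamma 5, Delta 3, Epsilon 15, Zeta 7.
Jefferson: Alpha 13, Beta 8, Gamma 5, Delta 2, Epsilon 16, Zeta 7.
Epsilon gets 15 under Adams and 16 under Jefferson.

Jefferson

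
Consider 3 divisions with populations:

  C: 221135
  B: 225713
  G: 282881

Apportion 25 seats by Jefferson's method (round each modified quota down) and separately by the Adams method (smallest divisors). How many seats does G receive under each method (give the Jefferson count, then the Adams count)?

Jefferson: C 7, B 8, G 10.
Adams: C 8, B 8, G 9.
G gets 10 under Jefferson and 9 under Adams.

10 and 9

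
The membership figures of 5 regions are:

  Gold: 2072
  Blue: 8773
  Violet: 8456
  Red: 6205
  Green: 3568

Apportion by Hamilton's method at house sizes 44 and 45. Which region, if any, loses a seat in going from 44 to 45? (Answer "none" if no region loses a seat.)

Green

At 44 seats: Gold 3, Blue 13, Violet 13, Red 9, Green 6.
At 45 seats: Gold 3, Blue 14, Violet 13, Red 10, Green 5.
Green drops from 6 to 5.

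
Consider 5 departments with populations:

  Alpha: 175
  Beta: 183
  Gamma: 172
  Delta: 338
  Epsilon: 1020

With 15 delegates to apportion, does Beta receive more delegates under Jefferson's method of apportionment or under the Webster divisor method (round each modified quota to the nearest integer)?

Webster

Jefferson: Alpha 1, Beta 1, Gamma 1, Delta 3, Epsilon 9.
Webster: Alpha 1, Beta 2, Gamma 1, Delta 3, Epsilon 8.
Beta gets 1 under Jefferson and 2 under Webster.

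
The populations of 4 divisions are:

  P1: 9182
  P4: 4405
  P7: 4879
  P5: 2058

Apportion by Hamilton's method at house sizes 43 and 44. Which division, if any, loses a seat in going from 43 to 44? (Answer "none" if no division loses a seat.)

P5

At 43 seats: P1 19, P4 9, P7 10, P5 5.
At 44 seats: P1 20, P4 9, P7 11, P5 4.
P5 drops from 5 to 4.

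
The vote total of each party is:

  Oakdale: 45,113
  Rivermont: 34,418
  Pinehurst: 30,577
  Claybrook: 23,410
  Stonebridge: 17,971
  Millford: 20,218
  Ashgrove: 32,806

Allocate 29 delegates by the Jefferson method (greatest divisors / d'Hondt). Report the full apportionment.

Oakdale 7, Rivermont 5, Pinehurst 4, Claybrook 3, Stonebridge 2, Millford 3, Ashgrove 5

Standard divisor 204513/29 ≈ 7052.172; standard quotas: Oakdale 6.397, Rivermont 4.880, Pinehurst 4.336, Claybrook 3.320, Stonebridge 2.548, Millford 2.867, Ashgrove 4.652.
Rounding down gives 6, 4, 4, 3, 2, 2, 4 = 25 seats, so the divisor must be adjusted.
With modified divisor 6300: modified quotas Oakdale 7.161, Rivermont 5.463, Pinehurst 4.853, Claybrook 3.716, Stonebridge 2.853, Millford 3.209, Ashgrove 5.207.
Rounding down: Oakdale 7, Rivermont 5, Pinehurst 4, Claybrook 3, Stonebridge 2, Millford 3, Ashgrove 5 (total 29).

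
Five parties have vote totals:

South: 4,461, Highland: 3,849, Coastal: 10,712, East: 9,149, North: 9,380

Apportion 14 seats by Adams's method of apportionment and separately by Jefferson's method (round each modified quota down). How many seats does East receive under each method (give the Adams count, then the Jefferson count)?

3 and 4

Adams: South 2, Highland 2, Coastal 4, East 3, North 3.
Jefferson: South 1, Highland 1, Coastal 4, East 4, North 4.
East gets 3 under Adams and 4 under Jefferson.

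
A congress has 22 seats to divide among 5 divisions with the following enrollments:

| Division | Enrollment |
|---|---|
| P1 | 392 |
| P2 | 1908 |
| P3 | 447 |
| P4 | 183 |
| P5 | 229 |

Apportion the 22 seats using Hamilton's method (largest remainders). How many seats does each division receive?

P1=3; P2=13; P3=3; P4=1; P5=2

Total 3159; standard divisor 3159/22 ≈ 143.591.
Standard quotas: P1 2.730, P2 13.288, P3 3.113, P4 1.274, P5 1.595.
Lower quotas: P1 2, P2 13, P3 3, P4 1, P5 1 (sum 20, leaving 2 seats).
Remainders in descending order: P1 0.730, P5 0.595, P2 0.288, P4 0.274, P3 0.113.
Largest remainders: P1, P5 receive the extra seats.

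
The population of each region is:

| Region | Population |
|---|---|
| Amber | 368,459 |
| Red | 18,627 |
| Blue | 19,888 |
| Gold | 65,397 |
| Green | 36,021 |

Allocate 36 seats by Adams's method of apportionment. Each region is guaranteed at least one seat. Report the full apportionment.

Amber 24; Red 2; Blue 2; Gold 5; Green 3

Standard divisor 508392/36 ≈ 14122; standard quotas: Amber 26.091, Red 1.319, Blue 1.408, Gold 4.631, Green 2.551.
Rounding up gives 27, 2, 2, 5, 3 = 39 seats, so the divisor must be adjusted.
With modified divisor 15700: modified quotas Amber 23.469, Red 1.186, Blue 1.267, Gold 4.165, Green 2.294.
Rounding up: Amber 24, Red 2, Blue 2, Gold 5, Green 3 (total 36).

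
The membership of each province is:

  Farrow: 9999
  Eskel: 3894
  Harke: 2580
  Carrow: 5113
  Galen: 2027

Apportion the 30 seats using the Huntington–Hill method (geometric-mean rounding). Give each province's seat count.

With divisor 795: modified quotas Farrow 12.577, Eskel 4.898, Harke 3.245, Carrow 6.431, Galen 2.550.
Geometric-mean thresholds: Farrow √(12·13)=12.490, Eskel √(4·5)=4.472, Harke √(3·4)=3.464, Carrow √(6·7)=6.481, Galen √(2·3)=2.449.
Each quota rounded against its threshold gives Farrow 13, Eskel 5, Harke 3, Carrow 6, Galen 3 (total 30).

Farrow=13; Eskel=5; Harke=3; Carrow=6; Galen=3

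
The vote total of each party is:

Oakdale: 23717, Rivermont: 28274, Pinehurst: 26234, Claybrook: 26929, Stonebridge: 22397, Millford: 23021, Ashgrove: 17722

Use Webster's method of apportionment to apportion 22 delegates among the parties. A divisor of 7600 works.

Oakdale=3, Rivermont=4, Pinehurst=3, Claybrook=4, Stonebridge=3, Millford=3, Ashgrove=2

With modified divisor 7600: modified quotas Oakdale 3.121, Rivermont 3.720, Pinehurst 3.452, Claybrook 3.543, Stonebridge 2.947, Millford 3.029, Ashgrove 2.332.
Rounding to the nearest integer: Oakdale 3, Rivermont 4, Pinehurst 3, Claybrook 4, Stonebridge 3, Millford 3, Ashgrove 2 (total 22).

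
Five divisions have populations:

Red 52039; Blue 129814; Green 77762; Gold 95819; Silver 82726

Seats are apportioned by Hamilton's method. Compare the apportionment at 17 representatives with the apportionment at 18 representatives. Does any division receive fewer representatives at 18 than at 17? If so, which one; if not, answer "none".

At 17 seats: Red 2, Blue 5, Green 3, Gold 4, Silver 3.
At 18 seats: Red 2, Blue 5, Green 3, Gold 4, Silver 4.
No division's allocation decreased.

none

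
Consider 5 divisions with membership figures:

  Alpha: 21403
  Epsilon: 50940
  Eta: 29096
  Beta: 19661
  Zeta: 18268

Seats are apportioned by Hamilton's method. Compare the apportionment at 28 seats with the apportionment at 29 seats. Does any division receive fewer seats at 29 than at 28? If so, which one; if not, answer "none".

none

At 28 seats: Alpha 4, Epsilon 10, Eta 6, Beta 4, Zeta 4.
At 29 seats: Alpha 4, Epsilon 11, Eta 6, Beta 4, Zeta 4.
No division's allocation decreased.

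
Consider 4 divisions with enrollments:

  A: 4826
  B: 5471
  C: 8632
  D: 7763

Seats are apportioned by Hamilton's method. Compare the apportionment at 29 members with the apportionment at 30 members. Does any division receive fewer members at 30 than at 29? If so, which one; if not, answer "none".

none

At 29 seats: A 5, B 6, C 9, D 9.
At 30 seats: A 5, B 6, C 10, D 9.
No division's allocation decreased.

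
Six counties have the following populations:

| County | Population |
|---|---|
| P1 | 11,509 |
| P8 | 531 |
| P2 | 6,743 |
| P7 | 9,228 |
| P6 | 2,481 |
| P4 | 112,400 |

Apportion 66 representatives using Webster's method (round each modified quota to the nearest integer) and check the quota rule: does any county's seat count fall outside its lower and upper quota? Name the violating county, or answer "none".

Standard quotas: P1 5.316, P8 0.245, P2 3.115, P7 4.262, P6 1.146, P4 51.916.
Webster allocation: P1 5, P8 0, P2 3, P7 4, P6 1, P4 53.
P4 has quota 51.916 (lower 51, upper 52) but receives 53 — outside the quota interval.

P4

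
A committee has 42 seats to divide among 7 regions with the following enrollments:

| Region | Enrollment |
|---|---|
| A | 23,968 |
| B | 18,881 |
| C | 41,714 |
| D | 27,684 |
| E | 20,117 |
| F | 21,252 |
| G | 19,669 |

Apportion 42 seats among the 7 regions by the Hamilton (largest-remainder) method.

A: 6; B: 4; C: 10; D: 7; E: 5; F: 5; G: 5

The standard divisor is 173285/42 ≈ 4125.833.
Standard quotas: A 5.8093, B 4.5763, C 10.1104, D 6.7099, E 4.8759, F 5.1510, G 4.7673.
Lower quotas: A 5, B 4, C 10, D 6, E 4, F 5, G 4 (sum 38, leaving 4 seats).
Remainders in descending order: E 0.8759, A 0.8093, G 0.7673, D 0.7099, B 0.5763, F 0.1510, C 0.1104.
The surplus seats go to E, A, G, D.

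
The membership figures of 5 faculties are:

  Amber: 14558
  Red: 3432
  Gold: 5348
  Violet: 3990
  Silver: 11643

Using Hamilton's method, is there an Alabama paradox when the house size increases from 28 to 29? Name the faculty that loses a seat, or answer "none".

At 28 seats: Amber 10, Red 3, Gold 4, Violet 3, Silver 8.
At 29 seats: Amber 11, Red 2, Gold 4, Violet 3, Silver 9.
Red drops from 3 to 2.

Red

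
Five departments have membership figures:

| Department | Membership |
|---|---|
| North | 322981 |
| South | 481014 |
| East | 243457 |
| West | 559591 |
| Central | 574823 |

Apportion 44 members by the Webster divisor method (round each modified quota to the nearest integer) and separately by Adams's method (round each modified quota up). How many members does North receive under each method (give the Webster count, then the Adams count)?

Webster: North 6, South 10, East 5, West 11, Central 12.
Adams: North 7, South 10, East 5, West 11, Central 11.
North gets 6 under Webster and 7 under Adams.

6 and 7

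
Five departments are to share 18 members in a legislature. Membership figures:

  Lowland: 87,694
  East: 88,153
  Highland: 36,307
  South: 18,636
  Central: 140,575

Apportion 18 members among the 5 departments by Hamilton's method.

Total 371365; standard divisor 371365/18 ≈ 20631.389.
Standard quotas: Lowland 4.2505, East 4.2728, Highland 1.7598, South 0.9033, Central 6.8136.
Lower quotas: Lowland 4, East 4, Highland 1, South 0, Central 6 (sum 15, leaving 3 seats).
Remainders in descending order: South 0.9033, Central 0.8136, Highland 0.7598, East 0.2728, Lowland 0.2505.
Largest remainders: South, Central, Highland receive the extra seats.

Lowland 4, East 4, Highland 2, South 1, Central 7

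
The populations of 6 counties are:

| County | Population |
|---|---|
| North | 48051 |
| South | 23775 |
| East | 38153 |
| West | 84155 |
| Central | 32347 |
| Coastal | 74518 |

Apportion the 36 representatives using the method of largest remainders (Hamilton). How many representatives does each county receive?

The standard divisor is 300999/36 ≈ 8361.083.
Standard quotas: North 5.7470, South 2.8435, East 4.5632, West 10.0651, Central 3.8688, Coastal 8.9125.
Lower quotas: North 5, South 2, East 4, West 10, Central 3, Coastal 8 (sum 32, leaving 4 seats).
Remainders in descending order: Coastal 0.9125, Central 0.8688, South 0.8435, North 0.7470, East 0.5632, West 0.0651.
Largest remainders: Coastal, Central, South, North receive the extra seats.

North 6, South 3, East 4, West 10, Central 4, Coastal 9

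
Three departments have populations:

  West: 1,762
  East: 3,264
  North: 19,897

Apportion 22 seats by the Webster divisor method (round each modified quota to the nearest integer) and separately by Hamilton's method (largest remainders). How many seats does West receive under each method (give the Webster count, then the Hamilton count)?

Webster: West 2, East 3, North 17.
Hamilton: West 1, East 3, North 18.
West gets 2 under Webster and 1 under Hamilton.

2 and 1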